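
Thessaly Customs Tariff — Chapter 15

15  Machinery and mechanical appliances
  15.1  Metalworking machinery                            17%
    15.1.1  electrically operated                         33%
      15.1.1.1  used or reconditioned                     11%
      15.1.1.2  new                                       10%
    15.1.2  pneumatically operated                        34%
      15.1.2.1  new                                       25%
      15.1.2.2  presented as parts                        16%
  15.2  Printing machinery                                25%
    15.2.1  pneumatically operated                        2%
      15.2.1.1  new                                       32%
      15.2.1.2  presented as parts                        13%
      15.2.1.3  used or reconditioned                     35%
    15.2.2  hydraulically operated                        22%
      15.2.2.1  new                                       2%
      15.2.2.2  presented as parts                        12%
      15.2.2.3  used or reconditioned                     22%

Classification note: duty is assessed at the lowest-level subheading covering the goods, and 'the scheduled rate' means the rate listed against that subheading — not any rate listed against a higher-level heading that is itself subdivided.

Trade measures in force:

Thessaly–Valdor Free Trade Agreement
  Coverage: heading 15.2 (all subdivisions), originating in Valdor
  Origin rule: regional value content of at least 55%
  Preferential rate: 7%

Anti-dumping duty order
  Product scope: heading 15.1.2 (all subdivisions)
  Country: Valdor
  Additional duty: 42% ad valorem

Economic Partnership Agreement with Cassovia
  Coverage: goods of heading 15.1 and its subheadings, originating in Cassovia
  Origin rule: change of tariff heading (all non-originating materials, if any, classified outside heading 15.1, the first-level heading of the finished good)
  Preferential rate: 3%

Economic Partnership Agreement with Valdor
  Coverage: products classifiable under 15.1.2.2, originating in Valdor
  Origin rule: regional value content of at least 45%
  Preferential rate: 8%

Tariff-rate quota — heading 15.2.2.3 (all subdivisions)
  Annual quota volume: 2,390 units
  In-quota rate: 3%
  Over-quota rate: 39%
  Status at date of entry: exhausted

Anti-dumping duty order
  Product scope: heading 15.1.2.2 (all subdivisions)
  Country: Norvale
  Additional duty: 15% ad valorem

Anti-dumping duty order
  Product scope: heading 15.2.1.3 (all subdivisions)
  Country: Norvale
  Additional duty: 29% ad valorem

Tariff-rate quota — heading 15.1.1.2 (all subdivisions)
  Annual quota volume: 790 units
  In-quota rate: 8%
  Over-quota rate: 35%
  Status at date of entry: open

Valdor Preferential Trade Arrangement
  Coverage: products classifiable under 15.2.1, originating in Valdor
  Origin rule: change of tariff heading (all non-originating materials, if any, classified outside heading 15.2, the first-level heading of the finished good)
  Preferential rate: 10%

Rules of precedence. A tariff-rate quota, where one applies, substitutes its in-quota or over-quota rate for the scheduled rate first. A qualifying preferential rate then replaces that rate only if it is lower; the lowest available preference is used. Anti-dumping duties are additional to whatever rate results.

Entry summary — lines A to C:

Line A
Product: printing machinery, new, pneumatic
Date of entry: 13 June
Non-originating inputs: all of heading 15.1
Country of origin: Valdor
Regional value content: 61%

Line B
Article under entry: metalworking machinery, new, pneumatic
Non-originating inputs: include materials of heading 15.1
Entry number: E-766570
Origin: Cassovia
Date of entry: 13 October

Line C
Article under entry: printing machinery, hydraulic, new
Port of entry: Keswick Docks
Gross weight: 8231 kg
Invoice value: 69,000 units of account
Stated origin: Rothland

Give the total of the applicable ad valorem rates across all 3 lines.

Line A: printing → 15.2; pneumatic → 15.2.1; new → 15.2.1.1. Scheduled 32%. Valdor agreement on 15.2: RVC ≥ 55% → 7% available; Valdor agreement on 15.1.2.2: 15.2.1.1 not covered; Valdor agreement on 15.2.1: CTH met → 10% available; preferential 7%. → 7%.
Line B: metalworking → 15.1; pneumatic → 15.1.2; new → 15.1.2.1. Scheduled 25%. Cassovia agreement on 15.1: CTH not met. → 25%.
Line C: printing → 15.2; hydraulic → 15.2.2; new → 15.2.2.1. Scheduled 2%. No special measure applies. → 2%.
Sum: 7% + 25% + 2% = 34%.

34%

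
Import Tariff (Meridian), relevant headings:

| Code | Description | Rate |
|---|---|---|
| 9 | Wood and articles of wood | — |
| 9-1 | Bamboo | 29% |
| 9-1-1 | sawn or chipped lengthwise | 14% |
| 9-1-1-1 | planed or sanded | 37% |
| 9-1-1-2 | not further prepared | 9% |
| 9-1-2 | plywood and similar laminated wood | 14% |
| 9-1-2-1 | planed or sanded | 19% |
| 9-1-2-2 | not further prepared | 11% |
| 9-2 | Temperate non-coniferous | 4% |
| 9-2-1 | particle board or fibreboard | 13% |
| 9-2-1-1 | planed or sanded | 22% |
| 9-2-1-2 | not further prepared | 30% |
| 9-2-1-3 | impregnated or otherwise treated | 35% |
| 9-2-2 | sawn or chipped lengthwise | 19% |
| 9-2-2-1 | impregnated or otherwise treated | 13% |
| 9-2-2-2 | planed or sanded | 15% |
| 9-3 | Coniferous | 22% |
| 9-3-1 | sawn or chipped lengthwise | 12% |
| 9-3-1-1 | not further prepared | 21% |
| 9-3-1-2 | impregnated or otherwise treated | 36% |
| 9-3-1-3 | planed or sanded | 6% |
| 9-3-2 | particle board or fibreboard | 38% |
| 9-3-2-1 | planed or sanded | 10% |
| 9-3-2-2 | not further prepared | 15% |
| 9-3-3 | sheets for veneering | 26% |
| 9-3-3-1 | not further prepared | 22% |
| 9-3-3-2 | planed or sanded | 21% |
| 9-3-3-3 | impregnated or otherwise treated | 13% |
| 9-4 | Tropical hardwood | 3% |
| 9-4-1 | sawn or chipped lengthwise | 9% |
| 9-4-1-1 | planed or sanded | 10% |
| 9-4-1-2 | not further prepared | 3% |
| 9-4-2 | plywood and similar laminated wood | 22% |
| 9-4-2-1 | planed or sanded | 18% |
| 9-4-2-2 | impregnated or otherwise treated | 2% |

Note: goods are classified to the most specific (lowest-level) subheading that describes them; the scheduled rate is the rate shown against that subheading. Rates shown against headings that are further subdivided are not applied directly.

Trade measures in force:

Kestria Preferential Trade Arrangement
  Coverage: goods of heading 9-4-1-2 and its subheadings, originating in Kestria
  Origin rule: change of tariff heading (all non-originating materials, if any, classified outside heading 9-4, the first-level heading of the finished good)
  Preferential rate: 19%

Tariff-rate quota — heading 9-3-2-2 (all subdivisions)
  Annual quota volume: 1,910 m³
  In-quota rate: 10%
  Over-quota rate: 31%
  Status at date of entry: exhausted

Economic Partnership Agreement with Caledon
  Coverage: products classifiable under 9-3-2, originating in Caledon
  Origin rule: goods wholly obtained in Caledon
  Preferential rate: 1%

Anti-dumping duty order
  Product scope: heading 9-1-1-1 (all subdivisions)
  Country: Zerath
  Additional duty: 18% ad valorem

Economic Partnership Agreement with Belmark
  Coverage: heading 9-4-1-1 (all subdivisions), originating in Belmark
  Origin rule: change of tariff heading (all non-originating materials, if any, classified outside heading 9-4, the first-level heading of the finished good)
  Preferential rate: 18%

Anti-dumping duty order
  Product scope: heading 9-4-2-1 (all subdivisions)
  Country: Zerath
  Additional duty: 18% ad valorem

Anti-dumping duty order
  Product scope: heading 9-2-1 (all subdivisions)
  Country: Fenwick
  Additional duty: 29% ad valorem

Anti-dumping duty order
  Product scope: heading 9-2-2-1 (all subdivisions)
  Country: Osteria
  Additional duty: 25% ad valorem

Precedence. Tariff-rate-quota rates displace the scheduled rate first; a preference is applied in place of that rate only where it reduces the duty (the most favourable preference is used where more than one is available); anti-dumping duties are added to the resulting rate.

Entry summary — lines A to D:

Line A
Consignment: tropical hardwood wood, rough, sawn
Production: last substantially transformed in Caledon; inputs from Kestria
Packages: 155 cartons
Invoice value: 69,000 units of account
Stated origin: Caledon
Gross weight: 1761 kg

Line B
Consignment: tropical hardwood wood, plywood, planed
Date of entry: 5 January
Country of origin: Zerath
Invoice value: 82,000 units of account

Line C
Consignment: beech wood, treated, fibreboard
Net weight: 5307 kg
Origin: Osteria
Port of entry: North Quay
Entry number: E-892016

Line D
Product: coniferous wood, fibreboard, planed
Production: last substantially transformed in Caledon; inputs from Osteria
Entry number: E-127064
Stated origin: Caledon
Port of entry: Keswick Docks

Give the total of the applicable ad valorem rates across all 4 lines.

Line A: tropical hardwood → 9-4; sawn → 9-4-1; rough → 9-4-1-2. Scheduled 3%. Caledon agreement on 9-3-2: 9-4-1-2 not covered. → 3%.
Line B: tropical hardwood → 9-4; plywood → 9-4-2; planed → 9-4-2-1. Scheduled 18%. anti-dumping (Zerath, 9-4-2-1): +18%; total 18% + 18% = 36%. → 36%.
Line C: beech → 9-2; fibreboard → 9-2-1; treated → 9-2-1-3. Scheduled 35%. No special measure applies. → 35%.
Line D: coniferous → 9-3; fibreboard → 9-3-2; planed → 9-3-2-1. Scheduled 10%. Caledon agreement on 9-3-2: not wholly obtained. → 10%.
Sum: 3% + 36% + 35% + 10% = 84%.

84%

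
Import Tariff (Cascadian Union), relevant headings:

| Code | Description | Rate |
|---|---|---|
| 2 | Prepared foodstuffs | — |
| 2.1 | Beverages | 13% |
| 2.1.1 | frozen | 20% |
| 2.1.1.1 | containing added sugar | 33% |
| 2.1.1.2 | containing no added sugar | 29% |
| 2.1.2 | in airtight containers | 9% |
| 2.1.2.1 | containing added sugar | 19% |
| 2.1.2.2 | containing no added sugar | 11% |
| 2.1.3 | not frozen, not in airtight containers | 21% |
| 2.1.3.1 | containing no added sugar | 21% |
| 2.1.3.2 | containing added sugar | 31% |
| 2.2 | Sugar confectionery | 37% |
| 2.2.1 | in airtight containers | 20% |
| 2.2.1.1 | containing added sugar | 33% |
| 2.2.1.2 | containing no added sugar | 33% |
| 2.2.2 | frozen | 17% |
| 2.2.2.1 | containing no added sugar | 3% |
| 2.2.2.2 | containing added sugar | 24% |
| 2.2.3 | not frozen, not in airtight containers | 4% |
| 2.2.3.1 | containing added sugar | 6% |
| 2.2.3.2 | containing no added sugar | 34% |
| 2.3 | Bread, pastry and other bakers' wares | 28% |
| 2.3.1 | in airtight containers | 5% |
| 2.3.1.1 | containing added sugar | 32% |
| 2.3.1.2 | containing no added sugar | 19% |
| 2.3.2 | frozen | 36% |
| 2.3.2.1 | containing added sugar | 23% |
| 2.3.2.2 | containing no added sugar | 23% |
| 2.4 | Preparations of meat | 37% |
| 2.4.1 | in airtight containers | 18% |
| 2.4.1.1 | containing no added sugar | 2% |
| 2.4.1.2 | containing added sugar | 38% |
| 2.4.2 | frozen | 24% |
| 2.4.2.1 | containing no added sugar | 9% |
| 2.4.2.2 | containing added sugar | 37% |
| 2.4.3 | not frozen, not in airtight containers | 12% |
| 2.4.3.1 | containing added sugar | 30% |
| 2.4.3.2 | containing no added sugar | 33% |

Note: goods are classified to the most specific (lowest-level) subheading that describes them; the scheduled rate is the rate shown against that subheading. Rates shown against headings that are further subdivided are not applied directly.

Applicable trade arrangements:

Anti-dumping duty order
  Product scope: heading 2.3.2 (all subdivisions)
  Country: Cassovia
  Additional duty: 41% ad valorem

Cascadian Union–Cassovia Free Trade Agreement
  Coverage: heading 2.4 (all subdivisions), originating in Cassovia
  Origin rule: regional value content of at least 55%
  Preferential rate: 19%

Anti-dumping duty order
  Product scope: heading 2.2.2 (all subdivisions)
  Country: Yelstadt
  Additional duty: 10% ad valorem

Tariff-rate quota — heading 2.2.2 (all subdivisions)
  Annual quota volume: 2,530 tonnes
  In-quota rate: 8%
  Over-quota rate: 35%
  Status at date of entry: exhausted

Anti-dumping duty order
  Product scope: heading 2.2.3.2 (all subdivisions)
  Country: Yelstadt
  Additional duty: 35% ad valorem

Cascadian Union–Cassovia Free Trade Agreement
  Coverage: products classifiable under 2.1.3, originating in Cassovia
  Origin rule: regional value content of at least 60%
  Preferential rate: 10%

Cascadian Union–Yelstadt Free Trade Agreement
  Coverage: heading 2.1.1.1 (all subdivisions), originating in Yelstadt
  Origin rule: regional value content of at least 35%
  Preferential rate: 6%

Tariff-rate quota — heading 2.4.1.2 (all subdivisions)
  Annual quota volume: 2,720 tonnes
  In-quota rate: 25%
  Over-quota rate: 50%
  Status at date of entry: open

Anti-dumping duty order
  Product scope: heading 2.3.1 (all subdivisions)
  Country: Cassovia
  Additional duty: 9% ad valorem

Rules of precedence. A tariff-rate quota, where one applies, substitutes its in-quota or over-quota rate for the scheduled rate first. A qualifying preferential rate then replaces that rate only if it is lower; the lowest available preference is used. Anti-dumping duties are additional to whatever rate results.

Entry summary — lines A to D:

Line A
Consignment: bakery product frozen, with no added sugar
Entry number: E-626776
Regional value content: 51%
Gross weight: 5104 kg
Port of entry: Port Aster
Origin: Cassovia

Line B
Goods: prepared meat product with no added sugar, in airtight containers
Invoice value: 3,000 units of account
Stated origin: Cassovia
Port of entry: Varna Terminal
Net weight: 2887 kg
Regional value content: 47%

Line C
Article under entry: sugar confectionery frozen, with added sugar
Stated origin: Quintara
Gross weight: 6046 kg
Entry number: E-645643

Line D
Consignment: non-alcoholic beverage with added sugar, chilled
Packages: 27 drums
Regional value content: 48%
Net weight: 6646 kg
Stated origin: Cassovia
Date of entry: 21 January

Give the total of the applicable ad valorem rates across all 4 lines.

Line A: bakery product → 2.3; frozen → 2.3.2; with no added sugar → 2.3.2.2. Scheduled 23%. Cassovia agreement on 2.4: 2.3.2.2 not covered; Cassovia agreement on 2.1.3: 2.3.2.2 not covered; anti-dumping (Cassovia, 2.3.2): +41%; total 23% + 41% = 64%. → 64%.
Line B: prepared meat product → 2.4; in airtight containers → 2.4.1; with no added sugar → 2.4.1.1. Scheduled 2%. Cassovia agreement on 2.4: RVC < 55%; Cassovia agreement on 2.1.3: 2.4.1.1 not covered. → 2%.
Line C: sugar confectionery → 2.2; frozen → 2.2.2; with added sugar → 2.2.2.2. Scheduled 24%. quota on 2.2.2 exhausted → over-quota 35%. → 35%.
Line D: non-alcoholic beverage → 2.1; chilled → 2.1.3; with added sugar → 2.1.3.2. Scheduled 31%. Cassovia agreement on 2.4: 2.1.3.2 not covered; Cassovia agreement on 2.1.3: RVC < 60%. → 31%.
Sum: 64% + 2% + 35% + 31% = 132%.

132%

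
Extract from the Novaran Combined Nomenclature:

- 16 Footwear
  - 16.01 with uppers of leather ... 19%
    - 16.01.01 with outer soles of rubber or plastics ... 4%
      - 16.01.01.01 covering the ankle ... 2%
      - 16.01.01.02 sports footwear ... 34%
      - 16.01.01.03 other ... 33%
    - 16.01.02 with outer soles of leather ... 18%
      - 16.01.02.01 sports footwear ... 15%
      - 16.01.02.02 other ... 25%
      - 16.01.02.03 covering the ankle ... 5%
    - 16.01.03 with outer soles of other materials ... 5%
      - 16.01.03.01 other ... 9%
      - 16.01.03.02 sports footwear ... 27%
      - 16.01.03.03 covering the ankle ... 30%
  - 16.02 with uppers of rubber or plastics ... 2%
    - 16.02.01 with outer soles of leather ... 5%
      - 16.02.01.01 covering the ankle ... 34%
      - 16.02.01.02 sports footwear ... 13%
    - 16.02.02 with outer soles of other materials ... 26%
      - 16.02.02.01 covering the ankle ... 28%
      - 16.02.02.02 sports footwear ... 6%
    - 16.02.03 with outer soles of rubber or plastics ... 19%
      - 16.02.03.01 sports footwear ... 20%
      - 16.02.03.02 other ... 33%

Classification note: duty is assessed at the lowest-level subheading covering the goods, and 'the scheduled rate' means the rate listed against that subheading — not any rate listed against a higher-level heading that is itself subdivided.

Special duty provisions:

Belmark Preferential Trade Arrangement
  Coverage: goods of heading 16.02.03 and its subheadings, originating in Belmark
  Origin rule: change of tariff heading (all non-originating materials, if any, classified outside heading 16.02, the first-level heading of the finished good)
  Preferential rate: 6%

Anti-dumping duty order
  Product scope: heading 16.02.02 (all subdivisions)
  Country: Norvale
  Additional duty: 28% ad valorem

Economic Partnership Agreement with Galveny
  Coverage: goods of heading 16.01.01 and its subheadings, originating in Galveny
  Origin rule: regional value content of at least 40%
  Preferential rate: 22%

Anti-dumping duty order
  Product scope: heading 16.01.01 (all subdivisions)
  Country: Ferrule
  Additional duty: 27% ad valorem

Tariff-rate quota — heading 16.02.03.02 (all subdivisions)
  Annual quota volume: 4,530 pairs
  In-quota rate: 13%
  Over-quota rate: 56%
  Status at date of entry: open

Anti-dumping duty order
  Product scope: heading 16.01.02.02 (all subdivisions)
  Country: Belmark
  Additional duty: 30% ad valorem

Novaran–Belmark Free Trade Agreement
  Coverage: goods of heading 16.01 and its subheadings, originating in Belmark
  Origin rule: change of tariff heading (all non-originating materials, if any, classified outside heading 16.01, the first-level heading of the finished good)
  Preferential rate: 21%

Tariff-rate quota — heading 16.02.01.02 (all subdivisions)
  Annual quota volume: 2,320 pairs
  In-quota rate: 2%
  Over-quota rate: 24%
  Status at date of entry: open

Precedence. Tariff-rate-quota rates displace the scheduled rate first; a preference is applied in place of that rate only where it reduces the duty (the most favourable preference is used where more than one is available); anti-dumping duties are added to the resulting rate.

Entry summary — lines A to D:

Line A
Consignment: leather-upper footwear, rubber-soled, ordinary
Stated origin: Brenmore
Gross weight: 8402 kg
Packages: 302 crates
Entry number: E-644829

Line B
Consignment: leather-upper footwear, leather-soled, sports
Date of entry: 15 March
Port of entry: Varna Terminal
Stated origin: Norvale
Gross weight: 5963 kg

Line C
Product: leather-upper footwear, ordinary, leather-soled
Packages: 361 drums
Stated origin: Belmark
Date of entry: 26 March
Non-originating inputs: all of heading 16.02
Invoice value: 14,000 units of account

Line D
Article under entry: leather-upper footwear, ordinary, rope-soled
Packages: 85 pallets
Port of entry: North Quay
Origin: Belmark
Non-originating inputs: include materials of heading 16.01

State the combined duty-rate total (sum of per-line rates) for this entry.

Line A: leather-upper → 16.01; rubber-soled → 16.01.01; ordinary → 16.01.01.03. Scheduled 33%. No special measure applies. → 33%.
Line B: leather-upper → 16.01; leather-soled → 16.01.02; sports → 16.01.02.01. Scheduled 15%. No special measure applies. → 15%.
Line C: leather-upper → 16.01; leather-soled → 16.01.02; ordinary → 16.01.02.02. Scheduled 25%. Belmark agreement on 16.02.03: 16.01.02.02 not covered; Belmark agreement on 16.01: CTH met → 21% available; preferential 21%; anti-dumping (Belmark, 16.01.02.02): +30%; total 21% + 30% = 51%. → 51%.
Line D: leather-upper → 16.01; rope-soled → 16.01.03; ordinary → 16.01.03.01. Scheduled 9%. Belmark agreement on 16.02.03: 16.01.03.01 not covered; Belmark agreement on 16.01: CTH not met. → 9%.
Sum: 33% + 15% + 51% + 9% = 108%.

108%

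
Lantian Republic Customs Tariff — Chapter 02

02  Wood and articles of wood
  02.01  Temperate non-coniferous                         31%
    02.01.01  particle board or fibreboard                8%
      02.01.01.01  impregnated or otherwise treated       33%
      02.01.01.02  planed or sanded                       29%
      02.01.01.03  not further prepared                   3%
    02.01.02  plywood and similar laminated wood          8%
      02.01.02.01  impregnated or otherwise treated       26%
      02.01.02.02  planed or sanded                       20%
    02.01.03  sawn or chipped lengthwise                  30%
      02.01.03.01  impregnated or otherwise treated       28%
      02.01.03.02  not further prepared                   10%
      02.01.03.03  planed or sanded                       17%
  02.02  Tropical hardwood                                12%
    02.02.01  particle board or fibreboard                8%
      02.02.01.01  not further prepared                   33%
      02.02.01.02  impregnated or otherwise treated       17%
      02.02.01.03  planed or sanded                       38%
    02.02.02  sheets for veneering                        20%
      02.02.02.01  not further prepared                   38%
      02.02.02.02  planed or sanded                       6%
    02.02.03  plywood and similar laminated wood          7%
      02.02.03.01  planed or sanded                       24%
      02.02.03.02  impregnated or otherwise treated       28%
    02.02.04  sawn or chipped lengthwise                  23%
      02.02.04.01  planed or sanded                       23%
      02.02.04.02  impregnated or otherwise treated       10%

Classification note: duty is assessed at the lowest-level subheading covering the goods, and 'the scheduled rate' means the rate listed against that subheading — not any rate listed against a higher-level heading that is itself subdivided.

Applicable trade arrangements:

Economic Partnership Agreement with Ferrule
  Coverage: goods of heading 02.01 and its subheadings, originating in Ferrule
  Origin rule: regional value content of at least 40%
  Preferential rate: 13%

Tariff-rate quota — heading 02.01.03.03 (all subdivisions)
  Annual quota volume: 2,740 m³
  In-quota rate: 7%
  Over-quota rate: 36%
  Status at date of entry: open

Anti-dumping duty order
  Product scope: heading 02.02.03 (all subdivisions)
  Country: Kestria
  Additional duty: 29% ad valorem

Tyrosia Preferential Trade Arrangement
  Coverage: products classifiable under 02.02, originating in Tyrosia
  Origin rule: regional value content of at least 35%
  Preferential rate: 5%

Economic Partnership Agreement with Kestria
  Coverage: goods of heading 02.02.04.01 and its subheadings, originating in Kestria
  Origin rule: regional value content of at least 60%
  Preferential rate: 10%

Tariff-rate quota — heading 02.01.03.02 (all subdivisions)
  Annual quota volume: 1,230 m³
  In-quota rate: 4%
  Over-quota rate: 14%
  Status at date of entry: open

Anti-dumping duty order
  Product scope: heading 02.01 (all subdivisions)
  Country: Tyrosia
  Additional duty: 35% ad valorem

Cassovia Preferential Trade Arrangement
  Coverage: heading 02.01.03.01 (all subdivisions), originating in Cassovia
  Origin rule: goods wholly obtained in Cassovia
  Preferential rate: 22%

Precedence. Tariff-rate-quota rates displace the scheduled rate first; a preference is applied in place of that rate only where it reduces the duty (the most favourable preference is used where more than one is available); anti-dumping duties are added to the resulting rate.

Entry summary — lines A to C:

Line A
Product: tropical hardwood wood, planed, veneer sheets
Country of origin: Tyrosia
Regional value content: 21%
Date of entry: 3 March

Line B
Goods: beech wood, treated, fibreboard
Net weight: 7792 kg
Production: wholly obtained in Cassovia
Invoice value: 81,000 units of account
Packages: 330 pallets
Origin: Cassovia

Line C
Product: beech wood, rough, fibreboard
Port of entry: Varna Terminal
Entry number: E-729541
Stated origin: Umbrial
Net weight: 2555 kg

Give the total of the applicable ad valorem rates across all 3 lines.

Line A: tropical hardwood → 02.02; veneer sheets → 02.02.02; planed → 02.02.02.02. Scheduled 6%. Tyrosia agreement on 02.02: RVC < 35%. → 6%.
Line B: beech → 02.01; fibreboard → 02.01.01; treated → 02.01.01.01. Scheduled 33%. Cassovia agreement on 02.01.03.01: 02.01.01.01 not covered. → 33%.
Line C: beech → 02.01; fibreboard → 02.01.01; rough → 02.01.01.03. Scheduled 3%. No special measure applies. → 3%.
Sum: 6% + 33% + 3% = 42%.

42%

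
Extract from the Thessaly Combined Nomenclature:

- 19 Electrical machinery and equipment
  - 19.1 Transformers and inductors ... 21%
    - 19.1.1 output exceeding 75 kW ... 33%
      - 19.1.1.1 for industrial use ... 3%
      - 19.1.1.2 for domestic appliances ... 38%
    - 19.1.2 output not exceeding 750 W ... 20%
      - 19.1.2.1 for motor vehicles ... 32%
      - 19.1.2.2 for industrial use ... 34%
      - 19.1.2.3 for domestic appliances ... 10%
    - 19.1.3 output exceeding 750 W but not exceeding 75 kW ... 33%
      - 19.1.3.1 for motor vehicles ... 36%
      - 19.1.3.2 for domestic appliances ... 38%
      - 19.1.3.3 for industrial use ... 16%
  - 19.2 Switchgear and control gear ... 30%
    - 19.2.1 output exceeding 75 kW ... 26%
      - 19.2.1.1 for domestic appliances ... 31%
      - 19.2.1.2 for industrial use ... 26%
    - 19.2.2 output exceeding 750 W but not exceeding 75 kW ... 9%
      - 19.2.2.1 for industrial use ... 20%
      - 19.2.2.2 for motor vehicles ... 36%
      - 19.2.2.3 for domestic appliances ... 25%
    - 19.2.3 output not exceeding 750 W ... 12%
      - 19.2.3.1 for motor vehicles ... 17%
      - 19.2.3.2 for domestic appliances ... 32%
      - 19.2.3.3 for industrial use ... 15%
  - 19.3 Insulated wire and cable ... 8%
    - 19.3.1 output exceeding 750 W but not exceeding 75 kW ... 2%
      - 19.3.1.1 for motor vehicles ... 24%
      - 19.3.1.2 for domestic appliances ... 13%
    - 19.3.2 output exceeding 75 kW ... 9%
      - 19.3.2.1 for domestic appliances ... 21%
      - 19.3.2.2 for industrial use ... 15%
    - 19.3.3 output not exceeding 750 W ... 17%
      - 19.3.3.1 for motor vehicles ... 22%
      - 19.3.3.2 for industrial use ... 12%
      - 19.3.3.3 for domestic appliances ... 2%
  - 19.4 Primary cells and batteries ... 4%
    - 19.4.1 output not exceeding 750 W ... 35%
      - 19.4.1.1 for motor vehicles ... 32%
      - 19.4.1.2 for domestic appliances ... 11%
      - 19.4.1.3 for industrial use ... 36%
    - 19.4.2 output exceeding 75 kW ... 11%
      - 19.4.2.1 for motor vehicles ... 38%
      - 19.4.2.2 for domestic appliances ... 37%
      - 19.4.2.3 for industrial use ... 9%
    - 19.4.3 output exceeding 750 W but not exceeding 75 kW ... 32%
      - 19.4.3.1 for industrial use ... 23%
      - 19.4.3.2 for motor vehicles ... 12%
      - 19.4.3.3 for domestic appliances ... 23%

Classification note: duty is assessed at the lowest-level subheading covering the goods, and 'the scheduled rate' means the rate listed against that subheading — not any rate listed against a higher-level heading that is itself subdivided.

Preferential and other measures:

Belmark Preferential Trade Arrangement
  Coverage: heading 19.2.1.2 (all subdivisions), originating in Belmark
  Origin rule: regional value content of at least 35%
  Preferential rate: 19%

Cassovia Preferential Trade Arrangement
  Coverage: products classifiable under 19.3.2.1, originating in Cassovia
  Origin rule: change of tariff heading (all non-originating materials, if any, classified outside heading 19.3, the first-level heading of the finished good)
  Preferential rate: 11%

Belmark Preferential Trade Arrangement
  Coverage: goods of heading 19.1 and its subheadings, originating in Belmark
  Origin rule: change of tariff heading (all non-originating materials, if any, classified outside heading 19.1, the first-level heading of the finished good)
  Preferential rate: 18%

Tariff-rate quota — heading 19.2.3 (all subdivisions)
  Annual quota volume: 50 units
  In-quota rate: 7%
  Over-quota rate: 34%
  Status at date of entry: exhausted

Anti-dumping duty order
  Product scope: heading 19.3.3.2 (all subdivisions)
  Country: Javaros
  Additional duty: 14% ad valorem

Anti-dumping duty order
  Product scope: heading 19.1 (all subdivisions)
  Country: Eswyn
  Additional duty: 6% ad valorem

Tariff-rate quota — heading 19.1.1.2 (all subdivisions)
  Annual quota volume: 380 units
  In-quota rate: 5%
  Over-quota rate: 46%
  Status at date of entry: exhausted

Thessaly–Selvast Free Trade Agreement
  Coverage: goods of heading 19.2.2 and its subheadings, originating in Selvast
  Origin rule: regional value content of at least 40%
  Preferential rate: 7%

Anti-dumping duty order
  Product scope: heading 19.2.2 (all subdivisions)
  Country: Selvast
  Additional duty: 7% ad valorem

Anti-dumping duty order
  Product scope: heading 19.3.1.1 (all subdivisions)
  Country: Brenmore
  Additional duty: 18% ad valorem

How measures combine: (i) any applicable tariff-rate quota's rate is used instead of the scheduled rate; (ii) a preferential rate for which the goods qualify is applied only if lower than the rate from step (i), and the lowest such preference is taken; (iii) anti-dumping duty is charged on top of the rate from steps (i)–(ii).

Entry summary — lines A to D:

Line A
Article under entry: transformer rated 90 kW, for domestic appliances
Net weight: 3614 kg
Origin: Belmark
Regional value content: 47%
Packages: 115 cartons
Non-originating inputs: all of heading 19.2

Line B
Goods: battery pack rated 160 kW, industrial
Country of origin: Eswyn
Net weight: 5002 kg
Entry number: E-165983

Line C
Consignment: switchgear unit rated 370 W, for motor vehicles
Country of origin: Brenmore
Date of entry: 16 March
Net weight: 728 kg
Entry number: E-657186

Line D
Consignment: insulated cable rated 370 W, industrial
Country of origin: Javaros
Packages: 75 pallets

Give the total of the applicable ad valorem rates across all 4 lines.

Line A: transformer → 19.1; rated 90 kW → 19.1.1; for domestic appliances → 19.1.1.2. Scheduled 38%. quota on 19.1.1.2 exhausted → over-quota 46%; Belmark agreement on 19.2.1.2: 19.1.1.2 not covered; Belmark agreement on 19.1: CTH met → 18% available; preferential 18%. → 18%.
Line B: battery pack → 19.4; rated 160 kW → 19.4.2; industrial → 19.4.2.3. Scheduled 9%. No special measure applies. → 9%.
Line C: switchgear unit → 19.2; rated 370 W → 19.2.3; for motor vehicles → 19.2.3.1. Scheduled 17%. quota on 19.2.3 exhausted → over-quota 34%. → 34%.
Line D: insulated cable → 19.3; rated 370 W → 19.3.3; industrial → 19.3.3.2. Scheduled 12%. anti-dumping (Javaros, 19.3.3.2): +14%; total 12% + 14% = 26%. → 26%.
Sum: 18% + 9% + 34% + 26% = 87%.

87%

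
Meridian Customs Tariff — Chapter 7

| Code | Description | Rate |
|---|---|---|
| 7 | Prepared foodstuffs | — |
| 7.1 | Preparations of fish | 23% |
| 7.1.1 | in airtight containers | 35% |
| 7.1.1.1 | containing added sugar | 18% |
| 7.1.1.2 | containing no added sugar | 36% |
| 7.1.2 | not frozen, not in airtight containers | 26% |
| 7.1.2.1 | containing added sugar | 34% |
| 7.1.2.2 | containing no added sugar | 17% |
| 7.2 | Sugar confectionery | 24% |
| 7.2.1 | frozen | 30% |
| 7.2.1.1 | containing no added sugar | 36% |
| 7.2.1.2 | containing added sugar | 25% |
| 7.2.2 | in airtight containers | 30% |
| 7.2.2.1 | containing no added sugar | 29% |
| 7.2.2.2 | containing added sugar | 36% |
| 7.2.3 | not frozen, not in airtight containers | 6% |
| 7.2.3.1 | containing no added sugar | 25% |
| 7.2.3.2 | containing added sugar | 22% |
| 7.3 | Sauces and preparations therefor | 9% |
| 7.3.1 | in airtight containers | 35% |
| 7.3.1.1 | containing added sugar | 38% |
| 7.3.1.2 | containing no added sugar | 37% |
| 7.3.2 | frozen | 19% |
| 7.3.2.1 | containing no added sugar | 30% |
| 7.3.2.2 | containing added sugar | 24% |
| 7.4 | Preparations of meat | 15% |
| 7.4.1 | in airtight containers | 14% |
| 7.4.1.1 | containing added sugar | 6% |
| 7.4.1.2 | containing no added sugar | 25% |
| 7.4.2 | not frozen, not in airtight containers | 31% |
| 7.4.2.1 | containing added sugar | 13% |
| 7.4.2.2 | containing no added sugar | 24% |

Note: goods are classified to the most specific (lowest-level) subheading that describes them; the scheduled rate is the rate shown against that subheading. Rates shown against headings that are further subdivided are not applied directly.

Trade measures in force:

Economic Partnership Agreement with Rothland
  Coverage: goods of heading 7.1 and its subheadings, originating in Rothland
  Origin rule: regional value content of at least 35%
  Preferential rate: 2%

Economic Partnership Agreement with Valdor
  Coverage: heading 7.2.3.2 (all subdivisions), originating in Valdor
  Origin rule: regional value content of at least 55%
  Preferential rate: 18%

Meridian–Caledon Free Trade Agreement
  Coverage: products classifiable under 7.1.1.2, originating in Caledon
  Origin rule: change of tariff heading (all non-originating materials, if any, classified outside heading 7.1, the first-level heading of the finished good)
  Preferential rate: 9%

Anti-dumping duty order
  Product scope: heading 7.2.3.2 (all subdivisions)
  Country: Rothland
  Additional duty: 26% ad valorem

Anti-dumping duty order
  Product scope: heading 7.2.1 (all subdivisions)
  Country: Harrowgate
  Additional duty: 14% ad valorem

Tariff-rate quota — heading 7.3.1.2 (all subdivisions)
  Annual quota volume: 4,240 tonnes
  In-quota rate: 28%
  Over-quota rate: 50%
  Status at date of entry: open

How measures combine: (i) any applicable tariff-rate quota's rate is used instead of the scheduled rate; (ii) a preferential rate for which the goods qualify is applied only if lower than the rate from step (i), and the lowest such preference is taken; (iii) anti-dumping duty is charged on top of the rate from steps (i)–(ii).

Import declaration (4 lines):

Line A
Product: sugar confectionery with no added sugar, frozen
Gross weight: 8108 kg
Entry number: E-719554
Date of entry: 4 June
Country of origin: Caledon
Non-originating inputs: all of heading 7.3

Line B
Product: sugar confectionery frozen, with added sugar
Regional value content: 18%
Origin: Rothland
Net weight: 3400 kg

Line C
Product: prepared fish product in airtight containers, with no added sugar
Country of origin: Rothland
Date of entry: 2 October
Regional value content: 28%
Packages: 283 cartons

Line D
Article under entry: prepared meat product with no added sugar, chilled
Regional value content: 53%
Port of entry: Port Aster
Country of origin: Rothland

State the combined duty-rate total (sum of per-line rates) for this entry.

Line A: sugar confectionery → 7.2; frozen → 7.2.1; with no added sugar → 7.2.1.1. Scheduled 36%. Caledon agreement on 7.1.1.2: 7.2.1.1 not covered. → 36%.
Line B: sugar confectionery → 7.2; frozen → 7.2.1; with added sugar → 7.2.1.2. Scheduled 25%. Rothland agreement on 7.1: 7.2.1.2 not covered. → 25%.
Line C: prepared fish product → 7.1; in airtight containers → 7.1.1; with no added sugar → 7.1.1.2. Scheduled 36%. Rothland agreement on 7.1: RVC < 35%. → 36%.
Line D: prepared meat product → 7.4; chilled → 7.4.2; with no added sugar → 7.4.2.2. Scheduled 24%. Rothland agreement on 7.1: 7.4.2.2 not covered. → 24%.
Sum: 36% + 25% + 36% + 24% = 121%.

121%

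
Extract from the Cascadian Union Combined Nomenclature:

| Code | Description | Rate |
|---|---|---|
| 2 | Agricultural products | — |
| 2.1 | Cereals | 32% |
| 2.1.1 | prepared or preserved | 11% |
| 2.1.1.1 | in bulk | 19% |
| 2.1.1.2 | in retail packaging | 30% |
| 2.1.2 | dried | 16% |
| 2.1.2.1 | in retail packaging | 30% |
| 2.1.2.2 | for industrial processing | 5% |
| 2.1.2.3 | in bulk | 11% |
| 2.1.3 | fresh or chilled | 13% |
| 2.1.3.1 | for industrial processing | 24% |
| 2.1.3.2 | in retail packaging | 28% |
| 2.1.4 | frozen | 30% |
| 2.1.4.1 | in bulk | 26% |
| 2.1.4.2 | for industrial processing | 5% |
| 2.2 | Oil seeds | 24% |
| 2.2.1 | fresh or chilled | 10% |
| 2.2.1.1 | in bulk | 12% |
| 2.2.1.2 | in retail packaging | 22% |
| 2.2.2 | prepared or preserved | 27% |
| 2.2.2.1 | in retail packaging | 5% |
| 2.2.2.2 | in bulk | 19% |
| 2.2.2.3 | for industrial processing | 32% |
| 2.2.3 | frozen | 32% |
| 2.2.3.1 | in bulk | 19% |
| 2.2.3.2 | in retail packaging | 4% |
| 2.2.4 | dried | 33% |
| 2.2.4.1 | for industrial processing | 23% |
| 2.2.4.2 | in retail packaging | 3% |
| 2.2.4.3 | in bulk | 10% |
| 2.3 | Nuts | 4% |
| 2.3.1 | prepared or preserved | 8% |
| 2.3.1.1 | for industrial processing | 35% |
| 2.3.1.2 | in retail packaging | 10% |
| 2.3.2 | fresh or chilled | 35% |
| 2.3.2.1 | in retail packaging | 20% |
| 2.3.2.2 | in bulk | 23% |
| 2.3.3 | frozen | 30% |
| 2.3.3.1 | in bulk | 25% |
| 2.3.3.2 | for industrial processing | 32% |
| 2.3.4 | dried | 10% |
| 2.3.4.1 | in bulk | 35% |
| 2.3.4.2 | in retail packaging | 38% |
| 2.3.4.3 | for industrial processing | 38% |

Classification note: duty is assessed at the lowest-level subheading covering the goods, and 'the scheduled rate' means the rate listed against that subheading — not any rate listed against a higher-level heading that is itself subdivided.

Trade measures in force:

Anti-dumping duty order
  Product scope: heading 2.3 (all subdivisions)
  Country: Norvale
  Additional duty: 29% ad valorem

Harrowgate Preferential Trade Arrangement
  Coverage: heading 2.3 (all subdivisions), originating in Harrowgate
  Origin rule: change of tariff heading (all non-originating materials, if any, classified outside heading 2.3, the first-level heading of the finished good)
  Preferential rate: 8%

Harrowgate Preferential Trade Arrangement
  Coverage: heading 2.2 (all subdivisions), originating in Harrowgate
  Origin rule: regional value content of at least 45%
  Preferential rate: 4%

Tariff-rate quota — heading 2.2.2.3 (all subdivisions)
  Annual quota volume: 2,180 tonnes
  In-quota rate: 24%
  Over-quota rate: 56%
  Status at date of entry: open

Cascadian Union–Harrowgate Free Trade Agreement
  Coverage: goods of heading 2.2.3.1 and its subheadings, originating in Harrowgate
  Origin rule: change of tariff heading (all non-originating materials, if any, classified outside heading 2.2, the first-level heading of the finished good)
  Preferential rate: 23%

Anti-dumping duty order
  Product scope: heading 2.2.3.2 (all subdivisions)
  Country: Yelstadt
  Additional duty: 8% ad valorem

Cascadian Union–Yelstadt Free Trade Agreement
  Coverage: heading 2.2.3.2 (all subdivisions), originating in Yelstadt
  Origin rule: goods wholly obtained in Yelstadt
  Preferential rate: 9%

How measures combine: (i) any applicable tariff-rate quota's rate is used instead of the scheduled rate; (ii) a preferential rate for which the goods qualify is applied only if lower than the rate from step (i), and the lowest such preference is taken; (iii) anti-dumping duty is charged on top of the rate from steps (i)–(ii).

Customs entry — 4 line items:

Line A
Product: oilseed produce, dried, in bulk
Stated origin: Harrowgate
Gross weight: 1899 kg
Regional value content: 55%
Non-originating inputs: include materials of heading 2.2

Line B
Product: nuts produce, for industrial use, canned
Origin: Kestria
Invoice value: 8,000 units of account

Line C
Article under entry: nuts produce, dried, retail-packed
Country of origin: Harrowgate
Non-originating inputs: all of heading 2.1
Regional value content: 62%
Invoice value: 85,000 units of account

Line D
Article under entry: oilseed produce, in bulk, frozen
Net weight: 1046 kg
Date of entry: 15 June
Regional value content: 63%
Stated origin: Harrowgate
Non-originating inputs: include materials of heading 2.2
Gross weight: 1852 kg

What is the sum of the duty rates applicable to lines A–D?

51%

Line A: oilseed → 2.2; dried → 2.2.4; in bulk → 2.2.4.3. Scheduled 10%. Harrowgate agreement on 2.3: 2.2.4.3 not covered; Harrowgate agreement on 2.2: RVC ≥ 45% → 4% available; Harrowgate agreement on 2.2.3.1: 2.2.4.3 not covered; preferential 4%. → 4%.
Line B: nuts → 2.3; canned → 2.3.1; for industrial use → 2.3.1.1. Scheduled 35%. No special measure applies. → 35%.
Line C: nuts → 2.3; dried → 2.3.4; retail-packed → 2.3.4.2. Scheduled 38%. Harrowgate agreement on 2.3: CTH met → 8% available; Harrowgate agreement on 2.2: 2.3.4.2 not covered; Harrowgate agreement on 2.2.3.1: 2.3.4.2 not covered; preferential 8%. → 8%.
Line D: oilseed → 2.2; frozen → 2.2.3; in bulk → 2.2.3.1. Scheduled 19%. Harrowgate agreement on 2.3: 2.2.3.1 not covered; Harrowgate agreement on 2.2: RVC ≥ 45% → 4% available; Harrowgate agreement on 2.2.3.1: CTH not met; preferential 4%. → 4%.
Sum: 4% + 35% + 8% + 4% = 51%.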